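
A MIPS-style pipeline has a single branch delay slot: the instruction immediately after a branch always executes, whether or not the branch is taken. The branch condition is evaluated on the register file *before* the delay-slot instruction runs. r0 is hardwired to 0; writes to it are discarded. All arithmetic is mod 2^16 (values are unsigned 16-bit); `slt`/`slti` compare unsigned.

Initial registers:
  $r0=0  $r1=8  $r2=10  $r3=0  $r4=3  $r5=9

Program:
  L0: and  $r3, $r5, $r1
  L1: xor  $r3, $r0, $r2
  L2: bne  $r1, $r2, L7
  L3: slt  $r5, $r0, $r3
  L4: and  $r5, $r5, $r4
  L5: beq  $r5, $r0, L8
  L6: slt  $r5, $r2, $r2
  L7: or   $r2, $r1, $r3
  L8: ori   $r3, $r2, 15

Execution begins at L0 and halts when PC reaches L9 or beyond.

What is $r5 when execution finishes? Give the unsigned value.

1

#0 and  $r3, $r5, $r1 ; 0/8/10/8/3/9
#1 xor  $r3, $r0, $r2 ; 0/8/10/10/3/9
#2 bne  $r1, $r2, L7 ; 0/8/10/10/3/9 ; →target
#3 slt  $r5, $r0, $r3 ; 0/8/10/10/3/1
#7 or   $r2, $r1, $r3 ; 0/8/10/10/3/1
#8 ori   $r3, $r2, 15 ; 0/8/10/15/3/1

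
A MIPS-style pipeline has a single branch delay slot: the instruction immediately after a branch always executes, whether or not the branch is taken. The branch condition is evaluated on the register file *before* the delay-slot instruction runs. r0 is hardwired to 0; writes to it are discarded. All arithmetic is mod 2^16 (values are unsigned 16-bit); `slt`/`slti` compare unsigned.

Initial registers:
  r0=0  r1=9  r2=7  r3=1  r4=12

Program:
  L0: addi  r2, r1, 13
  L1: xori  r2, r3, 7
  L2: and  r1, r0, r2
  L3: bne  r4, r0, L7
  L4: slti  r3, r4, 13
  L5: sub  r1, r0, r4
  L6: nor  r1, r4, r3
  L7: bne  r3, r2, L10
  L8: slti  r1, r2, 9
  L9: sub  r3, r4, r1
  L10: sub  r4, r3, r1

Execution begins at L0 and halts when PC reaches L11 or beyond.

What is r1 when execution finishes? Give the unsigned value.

1

  step pc=0: addi  r2, r1, 13  regs=(0,9,22,1,12)
  step pc=1: xori  r2, r3, 7  regs=(0,9,6,1,12)
  step pc=2: and  r1, r0, r2  regs=(0,0,6,1,12)
  step pc=3: bne  r4, r0, L7  cond=T  regs=(0,0,6,1,12)
  step pc=4: slti  r3, r4, 13  regs=(0,0,6,1,12)
  step pc=7: bne  r3, r2, L10  cond=T  regs=(0,0,6,1,12)
  step pc=8: slti  r1, r2, 9  regs=(0,1,6,1,12)
  step pc=10: sub  r4, r3, r1  regs=(0,1,6,1,0)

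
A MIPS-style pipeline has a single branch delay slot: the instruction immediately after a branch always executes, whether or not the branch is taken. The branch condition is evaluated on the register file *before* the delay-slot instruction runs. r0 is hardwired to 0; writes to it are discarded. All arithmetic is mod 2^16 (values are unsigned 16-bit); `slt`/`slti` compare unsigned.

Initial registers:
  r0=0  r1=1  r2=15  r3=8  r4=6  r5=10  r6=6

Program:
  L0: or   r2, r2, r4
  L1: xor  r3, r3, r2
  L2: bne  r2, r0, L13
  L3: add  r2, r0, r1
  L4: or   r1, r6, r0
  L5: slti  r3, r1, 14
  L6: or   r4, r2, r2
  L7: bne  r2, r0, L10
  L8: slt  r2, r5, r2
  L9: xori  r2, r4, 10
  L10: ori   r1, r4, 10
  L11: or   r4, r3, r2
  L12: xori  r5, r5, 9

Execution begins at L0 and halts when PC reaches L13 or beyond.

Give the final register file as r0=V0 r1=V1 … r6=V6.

r0=0 r1=1 r2=1 r3=7 r4=6 r5=10 r6=6

  step pc=0: or   r2, r2, r4  regs=(0,1,15,8,6,10,6)
  step pc=1: xor  r3, r3, r2  regs=(0,1,15,7,6,10,6)
  step pc=2: bne  r2, r0, L13  cond=T  regs=(0,1,15,7,6,10,6)
  step pc=3: add  r2, r0, r1  regs=(0,1,1,7,6,10,6)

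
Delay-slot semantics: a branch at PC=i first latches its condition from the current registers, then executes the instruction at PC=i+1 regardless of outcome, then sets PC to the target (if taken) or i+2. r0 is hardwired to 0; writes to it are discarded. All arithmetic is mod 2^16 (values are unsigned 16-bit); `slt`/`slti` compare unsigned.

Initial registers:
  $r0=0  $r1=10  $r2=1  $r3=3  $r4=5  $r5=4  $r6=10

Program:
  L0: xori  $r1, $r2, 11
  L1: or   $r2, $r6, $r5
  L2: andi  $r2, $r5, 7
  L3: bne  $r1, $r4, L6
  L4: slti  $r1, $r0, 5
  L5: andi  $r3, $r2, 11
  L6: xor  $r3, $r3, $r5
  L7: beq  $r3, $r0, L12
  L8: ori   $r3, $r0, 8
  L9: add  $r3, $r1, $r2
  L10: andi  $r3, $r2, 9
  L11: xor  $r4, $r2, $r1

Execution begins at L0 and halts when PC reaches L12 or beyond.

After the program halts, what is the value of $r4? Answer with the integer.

5

#0 xori  $r1, $r2, 11 ; 0/10/1/3/5/4/10
#1 or   $r2, $r6, $r5 ; 0/10/14/3/5/4/10
#2 andi  $r2, $r5, 7 ; 0/10/4/3/5/4/10
#3 bne  $r1, $r4, L6 ; 0/10/4/3/5/4/10 ; →target
#4 slti  $r1, $r0, 5 ; 0/1/4/3/5/4/10
#6 xor  $r3, $r3, $r5 ; 0/1/4/7/5/4/10
#7 beq  $r3, $r0, L12 ; 0/1/4/7/5/4/10 ; →fallthru
#8 ori   $r3, $r0, 8 ; 0/1/4/8/5/4/10
#9 add  $r3, $r1, $r2 ; 0/1/4/5/5/4/10
#10 andi  $r3, $r2, 9 ; 0/1/4/0/5/4/10
#11 xor  $r4, $r2, $r1 ; 0/1/4/0/5/4/10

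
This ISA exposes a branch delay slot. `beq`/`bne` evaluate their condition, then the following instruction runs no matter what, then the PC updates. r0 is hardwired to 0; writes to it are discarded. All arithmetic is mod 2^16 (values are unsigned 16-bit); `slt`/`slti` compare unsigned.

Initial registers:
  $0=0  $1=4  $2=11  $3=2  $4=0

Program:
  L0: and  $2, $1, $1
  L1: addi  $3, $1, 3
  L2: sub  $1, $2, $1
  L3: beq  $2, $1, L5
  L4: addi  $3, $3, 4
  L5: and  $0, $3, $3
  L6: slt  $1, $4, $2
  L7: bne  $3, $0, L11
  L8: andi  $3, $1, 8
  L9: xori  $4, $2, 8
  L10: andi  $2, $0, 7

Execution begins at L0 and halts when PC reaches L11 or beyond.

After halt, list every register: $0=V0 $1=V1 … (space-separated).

  step pc=0: and  $2, $1, $1  regs=(0,4,4,2,0)
  step pc=1: addi  $3, $1, 3  regs=(0,4,4,7,0)
  step pc=2: sub  $1, $2, $1  regs=(0,0,4,7,0)
  step pc=3: beq  $2, $1, L5  cond=F  regs=(0,0,4,7,0)
  step pc=4: addi  $3, $3, 4  regs=(0,0,4,11,0)
  step pc=5: and  $0, $3, $3  regs=(0,0,4,11,0)
  step pc=6: slt  $1, $4, $2  regs=(0,1,4,11,0)
  step pc=7: bne  $3, $0, L11  cond=T  regs=(0,1,4,11,0)
  step pc=8: andi  $3, $1, 8  regs=(0,1,4,0,0)

$0=0 $1=1 $2=4 $3=0 $4=0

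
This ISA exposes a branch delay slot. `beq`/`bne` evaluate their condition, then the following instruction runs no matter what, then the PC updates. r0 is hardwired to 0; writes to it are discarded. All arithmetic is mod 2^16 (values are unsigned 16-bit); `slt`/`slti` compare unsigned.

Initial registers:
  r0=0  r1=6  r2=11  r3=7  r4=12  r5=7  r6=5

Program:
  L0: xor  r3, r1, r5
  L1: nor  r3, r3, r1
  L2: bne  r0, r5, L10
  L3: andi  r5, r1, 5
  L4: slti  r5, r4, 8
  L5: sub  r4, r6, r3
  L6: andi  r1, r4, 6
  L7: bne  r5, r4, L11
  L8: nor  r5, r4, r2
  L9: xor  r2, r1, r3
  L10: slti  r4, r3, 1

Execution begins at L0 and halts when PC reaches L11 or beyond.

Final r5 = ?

4

[0] xor  r3, r1, r5  →  {r0:0, r1:6, r2:11, r3:1, r4:12, r5:7, r6:5}
[1] nor  r3, r3, r1  →  {r0:0, r1:6, r2:11, r3:65528, r4:12, r5:7, r6:5}
[2] bne  r0, r5, L10  →  {r0:0, r1:6, r2:11, r3:65528, r4:12, r5:7, r6:5}  ⟨branch taken⟩
[3] andi  r5, r1, 5  →  {r0:0, r1:6, r2:11, r3:65528, r4:12, r5:4, r6:5}
[10] slti  r4, r3, 1  →  {r0:0, r1:6, r2:11, r3:65528, r4:0, r5:4, r6:5}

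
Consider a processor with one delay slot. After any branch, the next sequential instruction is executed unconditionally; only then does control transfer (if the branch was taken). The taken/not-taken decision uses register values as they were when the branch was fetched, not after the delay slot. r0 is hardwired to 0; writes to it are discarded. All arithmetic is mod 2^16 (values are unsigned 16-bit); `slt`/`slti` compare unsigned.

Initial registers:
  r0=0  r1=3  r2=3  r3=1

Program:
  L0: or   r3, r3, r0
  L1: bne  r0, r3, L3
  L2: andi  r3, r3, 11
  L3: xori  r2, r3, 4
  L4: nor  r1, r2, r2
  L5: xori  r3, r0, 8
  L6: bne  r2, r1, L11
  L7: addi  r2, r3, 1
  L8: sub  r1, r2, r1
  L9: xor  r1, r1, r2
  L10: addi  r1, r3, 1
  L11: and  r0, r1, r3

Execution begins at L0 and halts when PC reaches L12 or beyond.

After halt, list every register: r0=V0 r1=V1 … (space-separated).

  step pc=0: or   r3, r3, r0  regs=(0,3,3,1)
  step pc=1: bne  r0, r3, L3  cond=T  regs=(0,3,3,1)
  step pc=2: andi  r3, r3, 11  regs=(0,3,3,1)
  step pc=3: xori  r2, r3, 4  regs=(0,3,5,1)
  step pc=4: nor  r1, r2, r2  regs=(0,65530,5,1)
  step pc=5: xori  r3, r0, 8  regs=(0,65530,5,8)
  step pc=6: bne  r2, r1, L11  cond=T  regs=(0,65530,5,8)
  step pc=7: addi  r2, r3, 1  regs=(0,65530,9,8)
  step pc=11: and  r0, r1, r3  regs=(0,65530,9,8)

r0=0 r1=65530 r2=9 r3=8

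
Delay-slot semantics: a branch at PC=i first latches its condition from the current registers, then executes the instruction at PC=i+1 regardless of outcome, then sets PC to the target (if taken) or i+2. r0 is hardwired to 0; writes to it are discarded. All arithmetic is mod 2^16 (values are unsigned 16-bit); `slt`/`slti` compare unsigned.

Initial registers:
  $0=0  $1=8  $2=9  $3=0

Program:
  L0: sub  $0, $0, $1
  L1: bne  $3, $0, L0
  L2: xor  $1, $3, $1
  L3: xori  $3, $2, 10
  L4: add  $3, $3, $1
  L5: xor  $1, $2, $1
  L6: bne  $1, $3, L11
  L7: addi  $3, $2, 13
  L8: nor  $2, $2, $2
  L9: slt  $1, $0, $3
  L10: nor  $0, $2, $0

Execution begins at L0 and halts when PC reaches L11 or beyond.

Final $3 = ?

  step pc=0: sub  $0, $0, $1  regs=(0,8,9,0)
  step pc=1: bne  $3, $0, L0  cond=F  regs=(0,8,9,0)
  step pc=2: xor  $1, $3, $1  regs=(0,8,9,0)
  step pc=3: xori  $3, $2, 10  regs=(0,8,9,3)
  step pc=4: add  $3, $3, $1  regs=(0,8,9,11)
  step pc=5: xor  $1, $2, $1  regs=(0,1,9,11)
  step pc=6: bne  $1, $3, L11  cond=T  regs=(0,1,9,11)
  step pc=7: addi  $3, $2, 13  regs=(0,1,9,22)

22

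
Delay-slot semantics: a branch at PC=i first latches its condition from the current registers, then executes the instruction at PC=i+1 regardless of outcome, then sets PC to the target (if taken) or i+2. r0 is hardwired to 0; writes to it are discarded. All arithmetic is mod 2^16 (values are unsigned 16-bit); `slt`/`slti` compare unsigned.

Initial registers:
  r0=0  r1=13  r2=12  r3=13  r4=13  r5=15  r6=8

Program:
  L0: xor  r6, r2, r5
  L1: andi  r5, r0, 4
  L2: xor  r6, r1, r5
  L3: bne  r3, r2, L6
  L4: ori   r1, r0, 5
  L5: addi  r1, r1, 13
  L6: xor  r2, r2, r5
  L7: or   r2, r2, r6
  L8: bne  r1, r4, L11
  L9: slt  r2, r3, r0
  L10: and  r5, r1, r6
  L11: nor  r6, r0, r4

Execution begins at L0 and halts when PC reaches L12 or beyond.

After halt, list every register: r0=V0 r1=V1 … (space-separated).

r0=0 r1=5 r2=0 r3=13 r4=13 r5=0 r6=65522

  step pc=0: xor  r6, r2, r5  regs=(0,13,12,13,13,15,3)
  step pc=1: andi  r5, r0, 4  regs=(0,13,12,13,13,0,3)
  step pc=2: xor  r6, r1, r5  regs=(0,13,12,13,13,0,13)
  step pc=3: bne  r3, r2, L6  cond=T  regs=(0,13,12,13,13,0,13)
  step pc=4: ori   r1, r0, 5  regs=(0,5,12,13,13,0,13)
  step pc=6: xor  r2, r2, r5  regs=(0,5,12,13,13,0,13)
  step pc=7: or   r2, r2, r6  regs=(0,5,13,13,13,0,13)
  step pc=8: bne  r1, r4, L11  cond=T  regs=(0,5,13,13,13,0,13)
  step pc=9: slt  r2, r3, r0  regs=(0,5,0,13,13,0,13)
  step pc=11: nor  r6, r0, r4  regs=(0,5,0,13,13,0,65522)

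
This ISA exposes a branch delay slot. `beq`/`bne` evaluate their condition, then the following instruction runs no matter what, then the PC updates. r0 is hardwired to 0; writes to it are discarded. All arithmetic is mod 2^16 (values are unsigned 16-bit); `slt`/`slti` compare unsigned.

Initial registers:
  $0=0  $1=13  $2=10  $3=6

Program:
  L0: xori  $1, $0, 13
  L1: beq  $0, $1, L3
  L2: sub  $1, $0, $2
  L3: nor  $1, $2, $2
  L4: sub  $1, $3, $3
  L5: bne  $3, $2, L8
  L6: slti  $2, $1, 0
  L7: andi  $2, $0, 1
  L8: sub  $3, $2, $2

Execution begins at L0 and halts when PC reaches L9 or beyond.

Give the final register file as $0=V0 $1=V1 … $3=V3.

PC=0  xori  $1, $0, 13       | $0=0 $1=13 $2=10 $3=6
PC=1  beq  $0, $1, L3        | $0=0 $1=13 $2=10 $3=6  [not taken]
PC=2  sub  $1, $0, $2        | $0=0 $1=65526 $2=10 $3=6
PC=3  nor  $1, $2, $2        | $0=0 $1=65525 $2=10 $3=6
PC=4  sub  $1, $3, $3        | $0=0 $1=0 $2=10 $3=6
PC=5  bne  $3, $2, L8        | $0=0 $1=0 $2=10 $3=6  [TAKEN]
PC=6  slti  $2, $1, 0        | $0=0 $1=0 $2=0 $3=6
PC=8  sub  $3, $2, $2        | $0=0 $1=0 $2=0 $3=0

$0=0 $1=0 $2=0 $3=0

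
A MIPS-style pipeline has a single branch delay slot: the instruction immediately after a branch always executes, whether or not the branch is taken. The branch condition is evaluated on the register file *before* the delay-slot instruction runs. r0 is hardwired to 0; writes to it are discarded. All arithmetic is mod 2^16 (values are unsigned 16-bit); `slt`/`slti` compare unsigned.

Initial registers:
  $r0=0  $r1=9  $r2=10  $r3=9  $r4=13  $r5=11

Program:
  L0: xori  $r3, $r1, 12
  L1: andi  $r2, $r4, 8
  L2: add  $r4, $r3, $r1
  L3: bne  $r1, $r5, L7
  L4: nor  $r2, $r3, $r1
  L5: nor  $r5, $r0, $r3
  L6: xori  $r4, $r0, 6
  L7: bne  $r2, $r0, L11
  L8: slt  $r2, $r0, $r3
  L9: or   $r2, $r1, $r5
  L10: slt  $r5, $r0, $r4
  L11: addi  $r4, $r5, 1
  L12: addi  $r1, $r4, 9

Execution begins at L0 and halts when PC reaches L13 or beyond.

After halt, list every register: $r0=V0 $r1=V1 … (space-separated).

$r0=0 $r1=21 $r2=1 $r3=5 $r4=12 $r5=11

  step pc=0: xori  $r3, $r1, 12  regs=(0,9,10,5,13,11)
  step pc=1: andi  $r2, $r4, 8  regs=(0,9,8,5,13,11)
  step pc=2: add  $r4, $r3, $r1  regs=(0,9,8,5,14,11)
  step pc=3: bne  $r1, $r5, L7  cond=T  regs=(0,9,8,5,14,11)
  step pc=4: nor  $r2, $r3, $r1  regs=(0,9,65522,5,14,11)
  step pc=7: bne  $r2, $r0, L11  cond=T  regs=(0,9,65522,5,14,11)
  step pc=8: slt  $r2, $r0, $r3  regs=(0,9,1,5,14,11)
  step pc=11: addi  $r4, $r5, 1  regs=(0,9,1,5,12,11)
  step pc=12: addi  $r1, $r4, 9  regs=(0,21,1,5,12,11)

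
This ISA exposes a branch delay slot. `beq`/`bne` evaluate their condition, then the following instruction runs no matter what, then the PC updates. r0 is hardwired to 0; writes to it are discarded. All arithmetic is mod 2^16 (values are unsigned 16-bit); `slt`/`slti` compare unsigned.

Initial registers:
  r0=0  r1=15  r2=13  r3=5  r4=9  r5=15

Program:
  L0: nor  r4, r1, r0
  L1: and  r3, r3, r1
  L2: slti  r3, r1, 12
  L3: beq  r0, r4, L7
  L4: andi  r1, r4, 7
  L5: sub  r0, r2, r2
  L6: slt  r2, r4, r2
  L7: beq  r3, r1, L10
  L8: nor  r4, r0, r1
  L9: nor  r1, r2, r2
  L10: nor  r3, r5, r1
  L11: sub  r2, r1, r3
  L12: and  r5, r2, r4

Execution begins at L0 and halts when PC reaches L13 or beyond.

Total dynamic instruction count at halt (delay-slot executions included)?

12

PC=0  nor  r4, r1, r0        | r0=0 r1=15 r2=13 r3=5 r4=65520 r5=15
PC=1  and  r3, r3, r1        | r0=0 r1=15 r2=13 r3=5 r4=65520 r5=15
PC=2  slti  r3, r1, 12       | r0=0 r1=15 r2=13 r3=0 r4=65520 r5=15
PC=3  beq  r0, r4, L7        | r0=0 r1=15 r2=13 r3=0 r4=65520 r5=15  [not taken]
PC=4  andi  r1, r4, 7        | r0=0 r1=0 r2=13 r3=0 r4=65520 r5=15
PC=5  sub  r0, r2, r2        | r0=0 r1=0 r2=13 r3=0 r4=65520 r5=15
PC=6  slt  r2, r4, r2        | r0=0 r1=0 r2=0 r3=0 r4=65520 r5=15
PC=7  beq  r3, r1, L10       | r0=0 r1=0 r2=0 r3=0 r4=65520 r5=15  [TAKEN]
PC=8  nor  r4, r0, r1        | r0=0 r1=0 r2=0 r3=0 r4=65535 r5=15
PC=10 nor  r3, r5, r1        | r0=0 r1=0 r2=0 r3=65520 r4=65535 r5=15
PC=11 sub  r2, r1, r3        | r0=0 r1=0 r2=16 r3=65520 r4=65535 r5=15
PC=12 and  r5, r2, r4        | r0=0 r1=0 r2=16 r3=65520 r4=65535 r5=16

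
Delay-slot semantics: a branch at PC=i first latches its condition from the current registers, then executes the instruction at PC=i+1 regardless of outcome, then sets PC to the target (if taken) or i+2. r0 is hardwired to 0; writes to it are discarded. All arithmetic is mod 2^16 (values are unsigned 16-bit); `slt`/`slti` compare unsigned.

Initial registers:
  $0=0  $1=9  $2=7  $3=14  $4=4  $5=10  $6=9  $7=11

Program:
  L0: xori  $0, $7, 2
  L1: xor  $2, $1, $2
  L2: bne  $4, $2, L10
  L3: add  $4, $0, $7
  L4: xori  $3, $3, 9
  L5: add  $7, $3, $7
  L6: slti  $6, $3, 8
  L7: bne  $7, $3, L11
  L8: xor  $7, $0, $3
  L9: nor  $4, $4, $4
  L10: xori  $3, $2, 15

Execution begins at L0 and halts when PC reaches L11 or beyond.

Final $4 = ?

[0] xori  $0, $7, 2  →  {$0:0, $1:9, $2:7, $3:14, $4:4, $5:10, $6:9, $7:11}
[1] xor  $2, $1, $2  →  {$0:0, $1:9, $2:14, $3:14, $4:4, $5:10, $6:9, $7:11}
[2] bne  $4, $2, L10  →  {$0:0, $1:9, $2:14, $3:14, $4:4, $5:10, $6:9, $7:11}  ⟨branch taken⟩
[3] add  $4, $0, $7  →  {$0:0, $1:9, $2:14, $3:14, $4:11, $5:10, $6:9, $7:11}
[10] xori  $3, $2, 15  →  {$0:0, $1:9, $2:14, $3:1, $4:11, $5:10, $6:9, $7:11}

11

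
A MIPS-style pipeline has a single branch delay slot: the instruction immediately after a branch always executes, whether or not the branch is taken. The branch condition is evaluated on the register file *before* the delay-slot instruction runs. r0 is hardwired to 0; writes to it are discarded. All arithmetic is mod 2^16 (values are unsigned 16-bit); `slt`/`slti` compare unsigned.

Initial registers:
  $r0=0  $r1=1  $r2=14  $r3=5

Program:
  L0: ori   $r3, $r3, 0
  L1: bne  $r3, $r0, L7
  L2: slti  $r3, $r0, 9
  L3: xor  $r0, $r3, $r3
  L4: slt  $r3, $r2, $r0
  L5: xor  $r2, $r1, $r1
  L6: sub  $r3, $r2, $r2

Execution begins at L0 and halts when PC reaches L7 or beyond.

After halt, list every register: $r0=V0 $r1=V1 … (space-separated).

$r0=0 $r1=1 $r2=14 $r3=1

#0 ori   $r3, $r3, 0 ; 0/1/14/5
#1 bne  $r3, $r0, L7 ; 0/1/14/5 ; →target
#2 slti  $r3, $r0, 9 ; 0/1/14/1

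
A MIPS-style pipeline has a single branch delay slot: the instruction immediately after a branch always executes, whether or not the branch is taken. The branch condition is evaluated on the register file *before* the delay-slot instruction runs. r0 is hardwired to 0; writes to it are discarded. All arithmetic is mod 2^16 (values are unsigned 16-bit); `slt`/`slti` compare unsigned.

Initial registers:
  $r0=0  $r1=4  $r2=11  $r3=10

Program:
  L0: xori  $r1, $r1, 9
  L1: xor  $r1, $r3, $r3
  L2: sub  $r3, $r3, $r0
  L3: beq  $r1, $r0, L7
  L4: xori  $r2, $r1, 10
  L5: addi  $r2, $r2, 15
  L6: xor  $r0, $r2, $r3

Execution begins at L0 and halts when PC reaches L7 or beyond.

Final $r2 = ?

  step pc=0: xori  $r1, $r1, 9  regs=(0,13,11,10)
  step pc=1: xor  $r1, $r3, $r3  regs=(0,0,11,10)
  step pc=2: sub  $r3, $r3, $r0  regs=(0,0,11,10)
  step pc=3: beq  $r1, $r0, L7  cond=T  regs=(0,0,11,10)
  step pc=4: xori  $r2, $r1, 10  regs=(0,0,10,10)

10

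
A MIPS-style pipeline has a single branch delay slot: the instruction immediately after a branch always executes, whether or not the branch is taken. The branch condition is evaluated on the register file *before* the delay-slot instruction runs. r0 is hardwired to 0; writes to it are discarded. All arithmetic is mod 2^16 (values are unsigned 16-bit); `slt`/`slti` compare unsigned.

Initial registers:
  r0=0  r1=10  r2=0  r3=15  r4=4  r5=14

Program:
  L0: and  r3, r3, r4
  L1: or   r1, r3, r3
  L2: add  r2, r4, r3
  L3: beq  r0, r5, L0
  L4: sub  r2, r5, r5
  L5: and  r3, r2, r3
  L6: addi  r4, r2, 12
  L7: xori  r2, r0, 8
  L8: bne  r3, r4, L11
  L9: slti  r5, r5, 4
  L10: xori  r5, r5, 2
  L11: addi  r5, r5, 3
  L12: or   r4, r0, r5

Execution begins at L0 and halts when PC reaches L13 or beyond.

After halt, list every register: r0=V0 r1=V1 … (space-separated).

PC=0  and  r3, r3, r4        | r0=0 r1=10 r2=0 r3=4 r4=4 r5=14
PC=1  or   r1, r3, r3        | r0=0 r1=4 r2=0 r3=4 r4=4 r5=14
PC=2  add  r2, r4, r3        | r0=0 r1=4 r2=8 r3=4 r4=4 r5=14
PC=3  beq  r0, r5, L0        | r0=0 r1=4 r2=8 r3=4 r4=4 r5=14  [not taken]
PC=4  sub  r2, r5, r5        | r0=0 r1=4 r2=0 r3=4 r4=4 r5=14
PC=5  and  r3, r2, r3        | r0=0 r1=4 r2=0 r3=0 r4=4 r5=14
PC=6  addi  r4, r2, 12       | r0=0 r1=4 r2=0 r3=0 r4=12 r5=14
PC=7  xori  r2, r0, 8        | r0=0 r1=4 r2=8 r3=0 r4=12 r5=14
PC=8  bne  r3, r4, L11       | r0=0 r1=4 r2=8 r3=0 r4=12 r5=14  [TAKEN]
PC=9  slti  r5, r5, 4        | r0=0 r1=4 r2=8 r3=0 r4=12 r5=0
PC=11 addi  r5, r5, 3        | r0=0 r1=4 r2=8 r3=0 r4=12 r5=3
PC=12 or   r4, r0, r5        | r0=0 r1=4 r2=8 r3=0 r4=3 r5=3

r0=0 r1=4 r2=8 r3=0 r4=3 r5=3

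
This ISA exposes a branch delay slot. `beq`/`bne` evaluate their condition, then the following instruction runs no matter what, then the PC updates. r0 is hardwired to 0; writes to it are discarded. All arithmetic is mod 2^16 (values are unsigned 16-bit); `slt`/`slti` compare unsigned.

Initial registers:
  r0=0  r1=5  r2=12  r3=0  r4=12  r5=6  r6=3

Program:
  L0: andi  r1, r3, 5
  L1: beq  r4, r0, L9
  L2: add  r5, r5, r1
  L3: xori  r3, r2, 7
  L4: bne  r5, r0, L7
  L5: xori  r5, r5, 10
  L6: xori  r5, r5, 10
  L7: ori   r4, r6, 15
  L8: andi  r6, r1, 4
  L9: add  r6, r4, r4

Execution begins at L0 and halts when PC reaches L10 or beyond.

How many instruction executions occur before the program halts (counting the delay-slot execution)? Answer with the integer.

  step pc=0: andi  r1, r3, 5  regs=(0,0,12,0,12,6,3)
  step pc=1: beq  r4, r0, L9  cond=F  regs=(0,0,12,0,12,6,3)
  step pc=2: add  r5, r5, r1  regs=(0,0,12,0,12,6,3)
  step pc=3: xori  r3, r2, 7  regs=(0,0,12,11,12,6,3)
  step pc=4: bne  r5, r0, L7  cond=T  regs=(0,0,12,11,12,6,3)
  step pc=5: xori  r5, r5, 10  regs=(0,0,12,11,12,12,3)
  step pc=7: ori   r4, r6, 15  regs=(0,0,12,11,15,12,3)
  step pc=8: andi  r6, r1, 4  regs=(0,0,12,11,15,12,0)
  step pc=9: add  r6, r4, r4  regs=(0,0,12,11,15,12,30)

9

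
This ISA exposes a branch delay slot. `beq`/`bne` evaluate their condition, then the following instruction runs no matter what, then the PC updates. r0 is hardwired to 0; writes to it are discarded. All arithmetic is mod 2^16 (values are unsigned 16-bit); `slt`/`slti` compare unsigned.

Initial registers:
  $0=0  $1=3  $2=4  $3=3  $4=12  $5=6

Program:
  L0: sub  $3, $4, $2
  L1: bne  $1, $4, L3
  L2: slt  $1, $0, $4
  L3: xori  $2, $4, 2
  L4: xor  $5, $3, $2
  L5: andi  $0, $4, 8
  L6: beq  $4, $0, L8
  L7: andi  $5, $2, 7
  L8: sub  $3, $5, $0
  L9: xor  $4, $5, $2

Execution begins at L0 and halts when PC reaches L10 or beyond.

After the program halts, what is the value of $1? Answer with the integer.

  step pc=0: sub  $3, $4, $2  regs=(0,3,4,8,12,6)
  step pc=1: bne  $1, $4, L3  cond=T  regs=(0,3,4,8,12,6)
  step pc=2: slt  $1, $0, $4  regs=(0,1,4,8,12,6)
  step pc=3: xori  $2, $4, 2  regs=(0,1,14,8,12,6)
  step pc=4: xor  $5, $3, $2  regs=(0,1,14,8,12,6)
  step pc=5: andi  $0, $4, 8  regs=(0,1,14,8,12,6)
  step pc=6: beq  $4, $0, L8  cond=F  regs=(0,1,14,8,12,6)
  step pc=7: andi  $5, $2, 7  regs=(0,1,14,8,12,6)
  step pc=8: sub  $3, $5, $0  regs=(0,1,14,6,12,6)
  step pc=9: xor  $4, $5, $2  regs=(0,1,14,6,8,6)

1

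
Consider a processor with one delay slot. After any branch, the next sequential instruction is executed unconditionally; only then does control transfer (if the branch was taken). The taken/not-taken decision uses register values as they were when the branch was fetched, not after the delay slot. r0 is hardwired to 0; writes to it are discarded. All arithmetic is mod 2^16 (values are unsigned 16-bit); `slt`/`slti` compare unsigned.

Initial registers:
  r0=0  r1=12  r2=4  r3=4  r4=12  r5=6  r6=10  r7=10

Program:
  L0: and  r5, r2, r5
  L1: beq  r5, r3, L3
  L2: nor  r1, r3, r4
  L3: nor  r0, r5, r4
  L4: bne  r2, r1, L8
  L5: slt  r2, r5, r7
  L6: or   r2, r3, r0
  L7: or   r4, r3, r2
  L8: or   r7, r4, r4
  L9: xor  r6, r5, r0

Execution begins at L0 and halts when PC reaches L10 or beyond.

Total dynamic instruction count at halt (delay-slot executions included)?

PC=0  and  r5, r2, r5        | r0=0 r1=12 r2=4 r3=4 r4=12 r5=4 r6=10 r7=10
PC=1  beq  r5, r3, L3        | r0=0 r1=12 r2=4 r3=4 r4=12 r5=4 r6=10 r7=10  [TAKEN]
PC=2  nor  r1, r3, r4        | r0=0 r1=65523 r2=4 r3=4 r4=12 r5=4 r6=10 r7=10
PC=3  nor  r0, r5, r4        | r0=0 r1=65523 r2=4 r3=4 r4=12 r5=4 r6=10 r7=10
PC=4  bne  r2, r1, L8        | r0=0 r1=65523 r2=4 r3=4 r4=12 r5=4 r6=10 r7=10  [TAKEN]
PC=5  slt  r2, r5, r7        | r0=0 r1=65523 r2=1 r3=4 r4=12 r5=4 r6=10 r7=10
PC=8  or   r7, r4, r4        | r0=0 r1=65523 r2=1 r3=4 r4=12 r5=4 r6=10 r7=12
PC=9  xor  r6, r5, r0        | r0=0 r1=65523 r2=1 r3=4 r4=12 r5=4 r6=4 r7=12

8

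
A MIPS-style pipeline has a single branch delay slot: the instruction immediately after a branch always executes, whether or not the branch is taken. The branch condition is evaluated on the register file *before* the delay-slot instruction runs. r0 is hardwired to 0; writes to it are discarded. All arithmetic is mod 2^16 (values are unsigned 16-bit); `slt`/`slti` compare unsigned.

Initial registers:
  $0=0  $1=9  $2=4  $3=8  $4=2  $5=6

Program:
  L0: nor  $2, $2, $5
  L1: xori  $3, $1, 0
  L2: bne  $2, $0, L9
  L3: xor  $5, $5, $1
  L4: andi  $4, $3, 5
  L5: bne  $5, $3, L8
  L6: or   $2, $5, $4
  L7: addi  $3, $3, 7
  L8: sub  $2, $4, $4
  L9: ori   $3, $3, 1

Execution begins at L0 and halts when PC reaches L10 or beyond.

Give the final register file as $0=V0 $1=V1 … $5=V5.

  step pc=0: nor  $2, $2, $5  regs=(0,9,65529,8,2,6)
  step pc=1: xori  $3, $1, 0  regs=(0,9,65529,9,2,6)
  step pc=2: bne  $2, $0, L9  cond=T  regs=(0,9,65529,9,2,6)
  step pc=3: xor  $5, $5, $1  regs=(0,9,65529,9,2,15)
  step pc=9: ori   $3, $3, 1  regs=(0,9,65529,9,2,15)

$0=0 $1=9 $2=65529 $3=9 $4=2 $5=15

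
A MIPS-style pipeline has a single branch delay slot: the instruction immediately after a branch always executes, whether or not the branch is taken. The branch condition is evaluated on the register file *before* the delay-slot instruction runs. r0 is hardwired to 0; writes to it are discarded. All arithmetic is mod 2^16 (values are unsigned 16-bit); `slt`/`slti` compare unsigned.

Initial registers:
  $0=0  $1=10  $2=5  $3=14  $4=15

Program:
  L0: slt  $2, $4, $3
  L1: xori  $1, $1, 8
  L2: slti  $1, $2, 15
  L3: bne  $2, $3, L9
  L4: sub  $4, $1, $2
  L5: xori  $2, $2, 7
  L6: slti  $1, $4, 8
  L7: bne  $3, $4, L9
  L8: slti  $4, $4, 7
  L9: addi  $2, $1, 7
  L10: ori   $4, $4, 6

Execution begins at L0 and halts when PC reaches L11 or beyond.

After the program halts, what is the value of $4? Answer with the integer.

7

PC=0  slt  $2, $4, $3        | $0=0 $1=10 $2=0 $3=14 $4=15
PC=1  xori  $1, $1, 8        | $0=0 $1=2 $2=0 $3=14 $4=15
PC=2  slti  $1, $2, 15       | $0=0 $1=1 $2=0 $3=14 $4=15
PC=3  bne  $2, $3, L9        | $0=0 $1=1 $2=0 $3=14 $4=15  [TAKEN]
PC=4  sub  $4, $1, $2        | $0=0 $1=1 $2=0 $3=14 $4=1
PC=9  addi  $2, $1, 7        | $0=0 $1=1 $2=8 $3=14 $4=1
PC=10 ori   $4, $4, 6        | $0=0 $1=1 $2=8 $3=14 $4=7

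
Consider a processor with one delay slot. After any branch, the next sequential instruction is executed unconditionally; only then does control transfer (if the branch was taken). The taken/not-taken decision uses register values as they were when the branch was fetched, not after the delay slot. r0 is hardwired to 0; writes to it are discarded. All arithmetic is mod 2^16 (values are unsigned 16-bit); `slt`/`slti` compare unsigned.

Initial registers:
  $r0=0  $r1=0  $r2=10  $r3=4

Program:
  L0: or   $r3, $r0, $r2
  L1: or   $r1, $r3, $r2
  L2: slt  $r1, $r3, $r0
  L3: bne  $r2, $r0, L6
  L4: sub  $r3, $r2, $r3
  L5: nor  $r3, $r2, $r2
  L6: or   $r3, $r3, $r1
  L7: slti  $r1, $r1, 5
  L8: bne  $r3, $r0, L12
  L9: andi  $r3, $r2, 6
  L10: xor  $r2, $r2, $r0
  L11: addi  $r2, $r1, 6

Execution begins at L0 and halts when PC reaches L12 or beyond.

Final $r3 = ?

#0 or   $r3, $r0, $r2 ; 0/0/10/10
#1 or   $r1, $r3, $r2 ; 0/10/10/10
#2 slt  $r1, $r3, $r0 ; 0/0/10/10
#3 bne  $r2, $r0, L6 ; 0/0/10/10 ; →target
#4 sub  $r3, $r2, $r3 ; 0/0/10/0
#6 or   $r3, $r3, $r1 ; 0/0/10/0
#7 slti  $r1, $r1, 5 ; 0/1/10/0
#8 bne  $r3, $r0, L12 ; 0/1/10/0 ; →fallthru
#9 andi  $r3, $r2, 6 ; 0/1/10/2
#10 xor  $r2, $r2, $r0 ; 0/1/10/2
#11 addi  $r2, $r1, 6 ; 0/1/7/2

2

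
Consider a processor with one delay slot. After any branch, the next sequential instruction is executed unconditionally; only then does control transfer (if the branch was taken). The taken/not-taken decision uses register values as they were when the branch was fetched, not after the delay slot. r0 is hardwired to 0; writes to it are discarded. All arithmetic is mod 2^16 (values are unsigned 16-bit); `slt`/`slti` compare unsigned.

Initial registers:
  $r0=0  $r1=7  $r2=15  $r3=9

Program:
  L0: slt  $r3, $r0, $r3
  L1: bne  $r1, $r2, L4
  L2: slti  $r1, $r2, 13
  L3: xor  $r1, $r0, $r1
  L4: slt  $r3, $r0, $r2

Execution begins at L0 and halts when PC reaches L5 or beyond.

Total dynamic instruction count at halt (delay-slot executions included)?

4

[0] slt  $r3, $r0, $r3  →  {$r0:0, $r1:7, $r2:15, $r3:1}
[1] bne  $r1, $r2, L4  →  {$r0:0, $r1:7, $r2:15, $r3:1}  ⟨branch taken⟩
[2] slti  $r1, $r2, 13  →  {$r0:0, $r1:0, $r2:15, $r3:1}
[4] slt  $r3, $r0, $r2  →  {$r0:0, $r1:0, $r2:15, $r3:1}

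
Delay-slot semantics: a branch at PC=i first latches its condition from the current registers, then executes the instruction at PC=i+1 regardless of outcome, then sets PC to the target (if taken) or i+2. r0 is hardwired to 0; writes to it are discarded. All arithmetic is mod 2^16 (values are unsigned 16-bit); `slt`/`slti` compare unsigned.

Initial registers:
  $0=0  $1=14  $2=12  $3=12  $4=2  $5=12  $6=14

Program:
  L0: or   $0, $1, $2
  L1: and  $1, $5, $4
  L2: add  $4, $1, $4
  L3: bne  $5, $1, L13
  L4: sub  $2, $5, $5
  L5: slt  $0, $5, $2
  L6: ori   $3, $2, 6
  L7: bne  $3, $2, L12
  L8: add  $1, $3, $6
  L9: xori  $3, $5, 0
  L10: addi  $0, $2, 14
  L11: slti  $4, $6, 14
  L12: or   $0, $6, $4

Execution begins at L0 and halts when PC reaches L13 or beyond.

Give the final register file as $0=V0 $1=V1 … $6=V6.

#0 or   $0, $1, $2 ; 0/14/12/12/2/12/14
#1 and  $1, $5, $4 ; 0/0/12/12/2/12/14
#2 add  $4, $1, $4 ; 0/0/12/12/2/12/14
#3 bne  $5, $1, L13 ; 0/0/12/12/2/12/14 ; →target
#4 sub  $2, $5, $5 ; 0/0/0/12/2/12/14

$0=0 $1=0 $2=0 $3=12 $4=2 $5=12 $6=14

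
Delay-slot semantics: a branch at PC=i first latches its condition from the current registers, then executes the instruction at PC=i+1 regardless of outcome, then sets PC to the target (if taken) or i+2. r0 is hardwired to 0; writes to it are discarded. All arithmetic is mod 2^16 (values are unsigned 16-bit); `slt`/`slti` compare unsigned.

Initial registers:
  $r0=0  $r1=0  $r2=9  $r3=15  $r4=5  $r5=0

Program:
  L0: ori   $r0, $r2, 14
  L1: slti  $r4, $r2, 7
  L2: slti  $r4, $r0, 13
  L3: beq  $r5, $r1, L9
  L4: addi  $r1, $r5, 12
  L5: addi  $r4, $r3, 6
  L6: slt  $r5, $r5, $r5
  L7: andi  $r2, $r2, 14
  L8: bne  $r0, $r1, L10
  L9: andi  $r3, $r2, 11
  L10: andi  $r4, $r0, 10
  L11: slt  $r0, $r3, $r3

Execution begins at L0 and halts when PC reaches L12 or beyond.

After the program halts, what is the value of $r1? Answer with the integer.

12

PC=0  ori   $r0, $r2, 14     | $r0=0 $r1=0 $r2=9 $r3=15 $r4=5 $r5=0
PC=1  slti  $r4, $r2, 7      | $r0=0 $r1=0 $r2=9 $r3=15 $r4=0 $r5=0
PC=2  slti  $r4, $r0, 13     | $r0=0 $r1=0 $r2=9 $r3=15 $r4=1 $r5=0
PC=3  beq  $r5, $r1, L9      | $r0=0 $r1=0 $r2=9 $r3=15 $r4=1 $r5=0  [TAKEN]
PC=4  addi  $r1, $r5, 12     | $r0=0 $r1=12 $r2=9 $r3=15 $r4=1 $r5=0
PC=9  andi  $r3, $r2, 11     | $r0=0 $r1=12 $r2=9 $r3=9 $r4=1 $r5=0
PC=10 andi  $r4, $r0, 10     | $r0=0 $r1=12 $r2=9 $r3=9 $r4=0 $r5=0
PC=11 slt  $r0, $r3, $r3     | $r0=0 $r1=12 $r2=9 $r3=9 $r4=0 $r5=0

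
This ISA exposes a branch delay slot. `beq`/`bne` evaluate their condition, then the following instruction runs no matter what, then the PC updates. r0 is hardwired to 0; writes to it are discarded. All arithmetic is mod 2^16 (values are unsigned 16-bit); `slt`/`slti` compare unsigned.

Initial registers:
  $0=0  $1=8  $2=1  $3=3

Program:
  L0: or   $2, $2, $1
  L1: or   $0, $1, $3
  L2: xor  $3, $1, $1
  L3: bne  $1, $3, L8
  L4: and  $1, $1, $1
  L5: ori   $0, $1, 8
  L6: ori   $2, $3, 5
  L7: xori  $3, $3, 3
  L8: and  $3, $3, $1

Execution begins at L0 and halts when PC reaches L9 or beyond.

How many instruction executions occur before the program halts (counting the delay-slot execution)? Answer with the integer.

6

  step pc=0: or   $2, $2, $1  regs=(0,8,9,3)
  step pc=1: or   $0, $1, $3  regs=(0,8,9,3)
  step pc=2: xor  $3, $1, $1  regs=(0,8,9,0)
  step pc=3: bne  $1, $3, L8  cond=T  regs=(0,8,9,0)
  step pc=4: and  $1, $1, $1  regs=(0,8,9,0)
  step pc=8: and  $3, $3, $1  regs=(0,8,9,0)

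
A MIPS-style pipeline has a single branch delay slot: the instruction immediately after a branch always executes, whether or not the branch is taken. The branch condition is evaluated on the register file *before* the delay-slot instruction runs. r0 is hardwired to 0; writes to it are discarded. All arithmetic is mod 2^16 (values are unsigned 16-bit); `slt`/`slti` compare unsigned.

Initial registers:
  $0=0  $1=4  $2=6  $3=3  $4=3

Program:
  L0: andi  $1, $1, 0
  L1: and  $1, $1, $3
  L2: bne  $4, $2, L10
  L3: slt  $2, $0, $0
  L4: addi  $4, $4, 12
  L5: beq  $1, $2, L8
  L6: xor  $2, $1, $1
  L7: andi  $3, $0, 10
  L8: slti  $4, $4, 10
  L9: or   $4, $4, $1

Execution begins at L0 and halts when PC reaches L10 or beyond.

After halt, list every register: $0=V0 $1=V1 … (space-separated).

#0 andi  $1, $1, 0 ; 0/0/6/3/3
#1 and  $1, $1, $3 ; 0/0/6/3/3
#2 bne  $4, $2, L10 ; 0/0/6/3/3 ; →target
#3 slt  $2, $0, $0 ; 0/0/0/3/3

$0=0 $1=0 $2=0 $3=3 $4=3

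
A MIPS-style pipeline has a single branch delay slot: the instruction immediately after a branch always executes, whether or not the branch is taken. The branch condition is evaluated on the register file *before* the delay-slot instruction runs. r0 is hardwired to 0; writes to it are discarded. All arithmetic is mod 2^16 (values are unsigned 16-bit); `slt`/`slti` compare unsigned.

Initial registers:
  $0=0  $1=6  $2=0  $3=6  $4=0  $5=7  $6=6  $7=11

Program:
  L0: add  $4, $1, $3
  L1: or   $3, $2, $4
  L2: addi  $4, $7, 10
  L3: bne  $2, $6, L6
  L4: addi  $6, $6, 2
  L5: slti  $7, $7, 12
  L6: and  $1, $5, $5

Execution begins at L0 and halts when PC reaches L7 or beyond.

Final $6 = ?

PC=0  add  $4, $1, $3        | $0=0 $1=6 $2=0 $3=6 $4=12 $5=7 $6=6 $7=11
PC=1  or   $3, $2, $4        | $0=0 $1=6 $2=0 $3=12 $4=12 $5=7 $6=6 $7=11
PC=2  addi  $4, $7, 10       | $0=0 $1=6 $2=0 $3=12 $4=21 $5=7 $6=6 $7=11
PC=3  bne  $2, $6, L6        | $0=0 $1=6 $2=0 $3=12 $4=21 $5=7 $6=6 $7=11  [TAKEN]
PC=4  addi  $6, $6, 2        | $0=0 $1=6 $2=0 $3=12 $4=21 $5=7 $6=8 $7=11
PC=6  and  $1, $5, $5        | $0=0 $1=7 $2=0 $3=12 $4=21 $5=7 $6=8 $7=11

8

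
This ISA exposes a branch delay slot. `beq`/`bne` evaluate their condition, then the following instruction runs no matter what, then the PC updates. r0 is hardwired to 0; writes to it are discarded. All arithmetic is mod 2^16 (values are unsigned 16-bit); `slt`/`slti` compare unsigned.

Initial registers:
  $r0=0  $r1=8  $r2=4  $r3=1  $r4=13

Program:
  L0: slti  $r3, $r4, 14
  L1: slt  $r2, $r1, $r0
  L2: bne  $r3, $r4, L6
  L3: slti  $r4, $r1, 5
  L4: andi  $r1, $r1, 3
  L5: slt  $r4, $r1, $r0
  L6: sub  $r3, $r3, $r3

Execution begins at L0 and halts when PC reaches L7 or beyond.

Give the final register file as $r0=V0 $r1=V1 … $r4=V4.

#0 slti  $r3, $r4, 14 ; 0/8/4/1/13
#1 slt  $r2, $r1, $r0 ; 0/8/0/1/13
#2 bne  $r3, $r4, L6 ; 0/8/0/1/13 ; →target
#3 slti  $r4, $r1, 5 ; 0/8/0/1/0
#6 sub  $r3, $r3, $r3 ; 0/8/0/0/0

$r0=0 $r1=8 $r2=0 $r3=0 $r4=0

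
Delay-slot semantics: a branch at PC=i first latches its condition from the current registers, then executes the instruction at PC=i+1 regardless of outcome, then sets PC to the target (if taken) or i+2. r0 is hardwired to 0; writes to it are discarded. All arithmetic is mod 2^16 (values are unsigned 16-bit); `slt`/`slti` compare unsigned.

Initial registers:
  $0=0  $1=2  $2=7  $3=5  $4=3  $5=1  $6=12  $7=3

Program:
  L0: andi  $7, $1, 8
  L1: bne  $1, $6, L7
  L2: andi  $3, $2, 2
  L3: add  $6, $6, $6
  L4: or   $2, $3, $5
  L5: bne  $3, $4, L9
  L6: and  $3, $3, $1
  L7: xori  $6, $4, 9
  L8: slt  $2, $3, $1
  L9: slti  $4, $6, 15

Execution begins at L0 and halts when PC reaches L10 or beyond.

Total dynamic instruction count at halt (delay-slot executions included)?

  step pc=0: andi  $7, $1, 8  regs=(0,2,7,5,3,1,12,0)
  step pc=1: bne  $1, $6, L7  cond=T  regs=(0,2,7,5,3,1,12,0)
  step pc=2: andi  $3, $2, 2  regs=(0,2,7,2,3,1,12,0)
  step pc=7: xori  $6, $4, 9  regs=(0,2,7,2,3,1,10,0)
  step pc=8: slt  $2, $3, $1  regs=(0,2,0,2,3,1,10,0)
  step pc=9: slti  $4, $6, 15  regs=(0,2,0,2,1,1,10,0)

6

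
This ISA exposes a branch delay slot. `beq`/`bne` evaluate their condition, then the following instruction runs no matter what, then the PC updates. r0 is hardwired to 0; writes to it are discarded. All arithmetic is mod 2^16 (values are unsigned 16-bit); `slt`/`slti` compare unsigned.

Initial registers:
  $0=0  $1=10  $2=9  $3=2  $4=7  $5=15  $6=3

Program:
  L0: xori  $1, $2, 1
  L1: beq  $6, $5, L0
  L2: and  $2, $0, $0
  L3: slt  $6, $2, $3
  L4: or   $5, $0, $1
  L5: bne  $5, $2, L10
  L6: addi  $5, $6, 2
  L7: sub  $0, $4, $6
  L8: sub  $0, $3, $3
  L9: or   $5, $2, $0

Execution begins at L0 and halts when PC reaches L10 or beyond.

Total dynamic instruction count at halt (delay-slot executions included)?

#0 xori  $1, $2, 1 ; 0/8/9/2/7/15/3
#1 beq  $6, $5, L0 ; 0/8/9/2/7/15/3 ; →fallthru
#2 and  $2, $0, $0 ; 0/8/0/2/7/15/3
#3 slt  $6, $2, $3 ; 0/8/0/2/7/15/1
#4 or   $5, $0, $1 ; 0/8/0/2/7/8/1
#5 bne  $5, $2, L10 ; 0/8/0/2/7/8/1 ; →target
#6 addi  $5, $6, 2 ; 0/8/0/2/7/3/1

7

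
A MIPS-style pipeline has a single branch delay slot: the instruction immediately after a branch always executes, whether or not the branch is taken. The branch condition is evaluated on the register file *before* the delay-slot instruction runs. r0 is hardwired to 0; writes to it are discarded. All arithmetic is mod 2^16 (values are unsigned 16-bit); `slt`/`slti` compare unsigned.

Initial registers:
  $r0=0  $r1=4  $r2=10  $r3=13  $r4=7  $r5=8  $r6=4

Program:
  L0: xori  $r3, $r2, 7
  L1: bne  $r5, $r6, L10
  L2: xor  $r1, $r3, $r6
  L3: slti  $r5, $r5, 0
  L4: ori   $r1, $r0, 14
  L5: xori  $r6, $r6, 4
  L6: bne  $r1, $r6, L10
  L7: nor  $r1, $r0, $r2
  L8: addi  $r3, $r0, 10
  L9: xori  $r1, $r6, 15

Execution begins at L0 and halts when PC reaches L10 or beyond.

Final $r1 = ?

9

PC=0  xori  $r3, $r2, 7      | $r0=0 $r1=4 $r2=10 $r3=13 $r4=7 $r5=8 $r6=4
PC=1  bne  $r5, $r6, L10     | $r0=0 $r1=4 $r2=10 $r3=13 $r4=7 $r5=8 $r6=4  [TAKEN]
PC=2  xor  $r1, $r3, $r6     | $r0=0 $r1=9 $r2=10 $r3=13 $r4=7 $r5=8 $r6=4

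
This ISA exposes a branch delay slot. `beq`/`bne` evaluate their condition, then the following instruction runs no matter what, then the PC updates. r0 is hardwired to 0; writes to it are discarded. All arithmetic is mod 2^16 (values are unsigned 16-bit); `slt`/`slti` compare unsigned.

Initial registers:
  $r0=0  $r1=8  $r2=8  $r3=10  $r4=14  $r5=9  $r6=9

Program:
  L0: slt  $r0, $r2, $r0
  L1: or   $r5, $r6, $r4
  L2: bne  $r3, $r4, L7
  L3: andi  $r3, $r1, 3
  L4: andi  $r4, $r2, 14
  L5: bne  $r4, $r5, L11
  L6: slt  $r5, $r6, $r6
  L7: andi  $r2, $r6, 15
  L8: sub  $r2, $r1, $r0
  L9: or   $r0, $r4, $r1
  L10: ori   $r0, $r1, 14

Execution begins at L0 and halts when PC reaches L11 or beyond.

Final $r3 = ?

0

#0 slt  $r0, $r2, $r0 ; 0/8/8/10/14/9/9
#1 or   $r5, $r6, $r4 ; 0/8/8/10/14/15/9
#2 bne  $r3, $r4, L7 ; 0/8/8/10/14/15/9 ; →target
#3 andi  $r3, $r1, 3 ; 0/8/8/0/14/15/9
#7 andi  $r2, $r6, 15 ; 0/8/9/0/14/15/9
#8 sub  $r2, $r1, $r0 ; 0/8/8/0/14/15/9
#9 or   $r0, $r4, $r1 ; 0/8/8/0/14/15/9
#10 ori   $r0, $r1, 14 ; 0/8/8/0/14/15/9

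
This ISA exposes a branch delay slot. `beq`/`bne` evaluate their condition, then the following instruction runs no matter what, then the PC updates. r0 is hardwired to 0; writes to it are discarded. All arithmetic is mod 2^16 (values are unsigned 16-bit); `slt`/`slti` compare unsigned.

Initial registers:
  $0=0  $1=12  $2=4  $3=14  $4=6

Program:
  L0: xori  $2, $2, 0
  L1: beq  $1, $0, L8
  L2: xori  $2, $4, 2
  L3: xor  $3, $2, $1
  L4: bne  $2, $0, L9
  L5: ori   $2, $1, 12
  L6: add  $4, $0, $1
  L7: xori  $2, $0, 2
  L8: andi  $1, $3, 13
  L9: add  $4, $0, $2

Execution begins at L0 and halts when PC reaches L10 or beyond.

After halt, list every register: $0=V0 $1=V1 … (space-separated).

#0 xori  $2, $2, 0 ; 0/12/4/14/6
#1 beq  $1, $0, L8 ; 0/12/4/14/6 ; →fallthru
#2 xori  $2, $4, 2 ; 0/12/4/14/6
#3 xor  $3, $2, $1 ; 0/12/4/8/6
#4 bne  $2, $0, L9 ; 0/12/4/8/6 ; →target
#5 ori   $2, $1, 12 ; 0/12/12/8/6
#9 add  $4, $0, $2 ; 0/12/12/8/12

$0=0 $1=12 $2=12 $3=8 $4=12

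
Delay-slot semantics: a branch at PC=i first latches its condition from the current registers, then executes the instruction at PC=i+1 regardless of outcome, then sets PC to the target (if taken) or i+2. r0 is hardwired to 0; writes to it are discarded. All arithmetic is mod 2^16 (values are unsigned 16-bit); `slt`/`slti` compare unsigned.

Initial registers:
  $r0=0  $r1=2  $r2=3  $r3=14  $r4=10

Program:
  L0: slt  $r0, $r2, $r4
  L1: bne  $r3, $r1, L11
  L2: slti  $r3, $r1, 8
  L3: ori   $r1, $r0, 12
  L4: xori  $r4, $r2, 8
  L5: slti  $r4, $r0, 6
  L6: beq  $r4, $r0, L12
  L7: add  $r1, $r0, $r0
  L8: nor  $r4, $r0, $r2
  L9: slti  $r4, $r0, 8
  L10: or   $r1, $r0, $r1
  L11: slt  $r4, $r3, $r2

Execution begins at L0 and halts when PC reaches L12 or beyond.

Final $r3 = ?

1

[0] slt  $r0, $r2, $r4  →  {$r0:0, $r1:2, $r2:3, $r3:14, $r4:10}
[1] bne  $r3, $r1, L11  →  {$r0:0, $r1:2, $r2:3, $r3:14, $r4:10}  ⟨branch taken⟩
[2] slti  $r3, $r1, 8  →  {$r0:0, $r1:2, $r2:3, $r3:1, $r4:10}
[11] slt  $r4, $r3, $r2  →  {$r0:0, $r1:2, $r2:3, $r3:1, $r4:1}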